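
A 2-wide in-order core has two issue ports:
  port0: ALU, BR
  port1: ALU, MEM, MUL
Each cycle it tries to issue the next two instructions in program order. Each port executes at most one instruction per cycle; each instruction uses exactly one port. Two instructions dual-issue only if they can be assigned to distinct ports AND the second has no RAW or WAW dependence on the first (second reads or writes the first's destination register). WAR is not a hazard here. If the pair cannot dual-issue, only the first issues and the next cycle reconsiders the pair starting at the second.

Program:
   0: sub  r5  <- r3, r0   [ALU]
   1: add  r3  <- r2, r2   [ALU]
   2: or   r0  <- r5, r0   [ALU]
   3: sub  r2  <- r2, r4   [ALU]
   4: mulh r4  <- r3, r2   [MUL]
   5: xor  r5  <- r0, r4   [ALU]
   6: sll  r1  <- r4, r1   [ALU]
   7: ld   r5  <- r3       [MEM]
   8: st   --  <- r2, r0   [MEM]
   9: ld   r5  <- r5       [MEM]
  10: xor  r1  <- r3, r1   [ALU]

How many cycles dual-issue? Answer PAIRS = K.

#0 head=0: sub.ALU add.ALU i0&i1 pair
#1 head=2: or.ALU sub.ALU i2&i3 pair
#2 head=4: mulh.MUL i4 RAW r4
#3 head=5: xor.ALU sll.ALU i5&i6 pair
#4 head=7: ld.MEM i7 no-port MEM/MEM
#5 head=8: st.MEM i8 no-port MEM/MEM
#6 head=9: ld.MEM xor.ALU i9&i10 pair

PAIRS = 4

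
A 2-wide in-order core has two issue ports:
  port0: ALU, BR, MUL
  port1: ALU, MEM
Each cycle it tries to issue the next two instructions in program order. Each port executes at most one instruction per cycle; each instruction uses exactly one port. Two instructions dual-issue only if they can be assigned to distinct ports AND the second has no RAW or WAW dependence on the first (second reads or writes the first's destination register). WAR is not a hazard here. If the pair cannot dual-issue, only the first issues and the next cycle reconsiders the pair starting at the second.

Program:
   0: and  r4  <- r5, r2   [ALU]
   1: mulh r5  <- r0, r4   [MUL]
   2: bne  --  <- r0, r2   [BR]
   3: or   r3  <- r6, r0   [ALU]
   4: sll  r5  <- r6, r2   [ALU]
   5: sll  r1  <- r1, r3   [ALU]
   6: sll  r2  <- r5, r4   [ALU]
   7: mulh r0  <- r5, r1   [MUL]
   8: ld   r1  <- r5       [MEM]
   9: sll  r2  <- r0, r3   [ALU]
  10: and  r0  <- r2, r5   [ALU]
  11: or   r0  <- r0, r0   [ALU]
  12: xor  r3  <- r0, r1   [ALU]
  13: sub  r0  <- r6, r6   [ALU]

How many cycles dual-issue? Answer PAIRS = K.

PAIRS = 5

[0] i0  and  -- RAW r4
[1] i1  mulh  -- no-port MUL/BR
[2] i2,i3  bne or  -- 2-wide
[3] i4,i5  sll sll  -- 2-wide
[4] i6,i7  sll mulh  -- 2-wide
[5] i8,i9  ld sll  -- 2-wide
[6] i10  and  -- RAW+WAW r0
[7] i11  or  -- RAW r0
[8] i12,i13  xor sub  -- 2-wide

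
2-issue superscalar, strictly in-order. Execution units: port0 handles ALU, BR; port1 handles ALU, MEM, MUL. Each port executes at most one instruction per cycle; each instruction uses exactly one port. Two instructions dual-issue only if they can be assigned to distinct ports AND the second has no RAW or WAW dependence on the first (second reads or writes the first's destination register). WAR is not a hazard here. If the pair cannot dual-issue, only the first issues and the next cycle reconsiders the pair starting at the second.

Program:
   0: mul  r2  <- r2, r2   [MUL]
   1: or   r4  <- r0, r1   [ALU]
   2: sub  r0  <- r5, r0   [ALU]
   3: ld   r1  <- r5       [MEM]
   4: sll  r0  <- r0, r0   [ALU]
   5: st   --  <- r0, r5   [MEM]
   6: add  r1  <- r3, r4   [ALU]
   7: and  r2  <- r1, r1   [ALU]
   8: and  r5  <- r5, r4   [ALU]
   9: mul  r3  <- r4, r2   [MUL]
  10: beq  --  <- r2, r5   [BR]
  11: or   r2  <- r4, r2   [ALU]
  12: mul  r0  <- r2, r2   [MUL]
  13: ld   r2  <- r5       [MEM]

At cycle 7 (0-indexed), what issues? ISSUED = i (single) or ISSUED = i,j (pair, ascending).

ISSUED = 12

[0] i0&i1  mul.MUL;or.ALU  -- 2-wide
[1] i2&i3  sub.ALU;ld.MEM  -- 2-wide
[2] i4  sll.ALU  -- RAW r0
[3] i5&i6  st.MEM;add.ALU  -- 2-wide
[4] i7&i8  and.ALU;and.ALU  -- 2-wide
[5] i9&i10  mul.MUL;beq.BR  -- 2-wide
[6] i11  or.ALU  -- RAW r2
[7] i12  mul.MUL  -- no-port MUL/MEM
[8] i13  ld.MEM  -- tail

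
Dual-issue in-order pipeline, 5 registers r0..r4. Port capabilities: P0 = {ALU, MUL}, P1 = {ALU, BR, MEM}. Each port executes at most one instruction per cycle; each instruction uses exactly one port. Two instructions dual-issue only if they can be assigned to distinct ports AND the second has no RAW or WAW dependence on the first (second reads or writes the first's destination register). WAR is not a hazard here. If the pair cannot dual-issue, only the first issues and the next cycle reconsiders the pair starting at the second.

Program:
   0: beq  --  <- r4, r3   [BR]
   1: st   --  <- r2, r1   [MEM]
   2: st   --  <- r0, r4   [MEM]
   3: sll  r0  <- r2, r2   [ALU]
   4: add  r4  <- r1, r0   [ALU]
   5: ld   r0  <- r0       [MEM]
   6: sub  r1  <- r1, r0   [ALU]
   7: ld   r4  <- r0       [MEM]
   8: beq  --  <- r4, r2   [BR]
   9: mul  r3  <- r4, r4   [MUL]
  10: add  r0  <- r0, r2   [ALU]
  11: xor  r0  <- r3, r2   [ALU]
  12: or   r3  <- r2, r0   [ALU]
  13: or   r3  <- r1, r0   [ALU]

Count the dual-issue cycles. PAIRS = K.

  cy0 -> i0 (beq.BR) no-port BR/MEM
  cy1 -> i1 (st.MEM) no-port MEM/MEM
  cy2 -> i2+i3 (st.MEM;sll.ALU) 2-wide
  cy3 -> i4+i5 (add.ALU;ld.MEM) 2-wide
  cy4 -> i6+i7 (sub.ALU;ld.MEM) 2-wide
  cy5 -> i8+i9 (beq.BR;mul.MUL) 2-wide
  cy6 -> i10 (add.ALU) WAW r0
  cy7 -> i11 (xor.ALU) RAW r0
  cy8 -> i12 (or.ALU) WAW r3
  cy9 -> i13 (or.ALU) tail

PAIRS = 4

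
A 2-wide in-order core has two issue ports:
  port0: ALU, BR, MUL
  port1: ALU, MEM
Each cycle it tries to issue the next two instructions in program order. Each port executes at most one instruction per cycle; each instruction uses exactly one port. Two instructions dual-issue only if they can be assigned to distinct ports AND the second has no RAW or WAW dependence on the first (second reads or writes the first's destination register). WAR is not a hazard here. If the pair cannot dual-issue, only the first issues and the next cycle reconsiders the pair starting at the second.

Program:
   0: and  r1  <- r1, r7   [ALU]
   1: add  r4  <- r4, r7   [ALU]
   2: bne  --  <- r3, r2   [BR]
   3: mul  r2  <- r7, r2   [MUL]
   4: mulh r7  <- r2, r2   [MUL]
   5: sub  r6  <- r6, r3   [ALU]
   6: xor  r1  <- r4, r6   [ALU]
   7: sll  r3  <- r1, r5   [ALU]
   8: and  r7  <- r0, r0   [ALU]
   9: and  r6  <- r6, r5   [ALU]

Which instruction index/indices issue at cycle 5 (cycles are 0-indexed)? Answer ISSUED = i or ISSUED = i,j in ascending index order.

ISSUED = 7,8

0. and.ALU+add.ALU @i0,i1  | dual
1. bne.BR @i2  | no-port BR/MUL
2. mul.MUL @i3  | no-port MUL/MUL
3. mulh.MUL+sub.ALU @i4,i5  | dual
4. xor.ALU @i6  | RAW r1
5. sll.ALU+and.ALU @i7,i8  | dual
6. and.ALU @i9  | tail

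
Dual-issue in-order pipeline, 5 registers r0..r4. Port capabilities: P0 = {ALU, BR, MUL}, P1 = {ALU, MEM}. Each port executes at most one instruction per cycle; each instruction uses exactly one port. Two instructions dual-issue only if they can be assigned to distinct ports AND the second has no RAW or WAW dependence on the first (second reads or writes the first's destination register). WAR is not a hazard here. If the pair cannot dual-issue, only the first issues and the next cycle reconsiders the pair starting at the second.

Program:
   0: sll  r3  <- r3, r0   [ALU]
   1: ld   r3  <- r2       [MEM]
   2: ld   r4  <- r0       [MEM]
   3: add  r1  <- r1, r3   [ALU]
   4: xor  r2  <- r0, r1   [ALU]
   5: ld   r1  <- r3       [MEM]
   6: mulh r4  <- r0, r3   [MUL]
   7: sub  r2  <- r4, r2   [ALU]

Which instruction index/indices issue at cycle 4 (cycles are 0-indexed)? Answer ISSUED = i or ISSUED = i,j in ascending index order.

  cy0 -> i0 (sll.ALU) WAW r3
  cy1 -> i1 (ld.MEM) no-port MEM/MEM
  cy2 -> i2+i3 (ld.MEM add.ALU) pair
  cy3 -> i4+i5 (xor.ALU ld.MEM) pair
  cy4 -> i6 (mulh.MUL) RAW r4
  cy5 -> i7 (sub.ALU) tail

ISSUED = 6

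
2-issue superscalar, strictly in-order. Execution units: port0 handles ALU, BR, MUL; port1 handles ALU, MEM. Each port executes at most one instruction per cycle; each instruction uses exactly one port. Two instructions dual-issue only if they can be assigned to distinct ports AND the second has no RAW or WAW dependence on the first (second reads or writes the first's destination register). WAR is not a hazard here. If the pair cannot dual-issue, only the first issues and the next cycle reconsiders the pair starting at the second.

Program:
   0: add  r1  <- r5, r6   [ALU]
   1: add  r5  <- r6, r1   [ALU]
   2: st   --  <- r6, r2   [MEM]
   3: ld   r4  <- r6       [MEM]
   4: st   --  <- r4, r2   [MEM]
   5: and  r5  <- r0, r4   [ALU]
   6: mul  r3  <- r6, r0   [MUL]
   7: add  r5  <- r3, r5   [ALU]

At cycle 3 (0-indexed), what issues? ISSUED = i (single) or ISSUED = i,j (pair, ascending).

[0] i0  add.ALU  -- RAW r1
[1] i1,i2  add.ALU/st.MEM  -- pair
[2] i3  ld.MEM  -- no-port MEM/MEM
[3] i4,i5  st.MEM/and.ALU  -- pair
[4] i6  mul.MUL  -- RAW r3
[5] i7  add.ALU  -- tail

ISSUED = 4,5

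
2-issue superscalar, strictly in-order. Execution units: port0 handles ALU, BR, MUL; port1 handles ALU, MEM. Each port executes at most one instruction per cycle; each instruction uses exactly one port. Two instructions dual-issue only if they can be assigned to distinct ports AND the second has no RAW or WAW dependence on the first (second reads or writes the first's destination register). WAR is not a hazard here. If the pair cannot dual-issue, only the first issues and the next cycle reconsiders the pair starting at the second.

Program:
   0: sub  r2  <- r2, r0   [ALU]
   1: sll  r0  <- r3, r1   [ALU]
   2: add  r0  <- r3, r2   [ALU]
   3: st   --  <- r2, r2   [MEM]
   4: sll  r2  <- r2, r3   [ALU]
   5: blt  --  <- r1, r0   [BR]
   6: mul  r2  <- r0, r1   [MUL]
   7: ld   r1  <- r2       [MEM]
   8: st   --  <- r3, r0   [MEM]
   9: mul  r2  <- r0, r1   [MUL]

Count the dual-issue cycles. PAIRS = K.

[0] i0/i1  sub.ALU/sll.ALU  -- pair
[1] i2/i3  add.ALU/st.MEM  -- pair
[2] i4/i5  sll.ALU/blt.BR  -- pair
[3] i6  mul.MUL  -- RAW r2
[4] i7  ld.MEM  -- no-port MEM/MEM
[5] i8/i9  st.MEM/mul.MUL  -- pair

PAIRS = 4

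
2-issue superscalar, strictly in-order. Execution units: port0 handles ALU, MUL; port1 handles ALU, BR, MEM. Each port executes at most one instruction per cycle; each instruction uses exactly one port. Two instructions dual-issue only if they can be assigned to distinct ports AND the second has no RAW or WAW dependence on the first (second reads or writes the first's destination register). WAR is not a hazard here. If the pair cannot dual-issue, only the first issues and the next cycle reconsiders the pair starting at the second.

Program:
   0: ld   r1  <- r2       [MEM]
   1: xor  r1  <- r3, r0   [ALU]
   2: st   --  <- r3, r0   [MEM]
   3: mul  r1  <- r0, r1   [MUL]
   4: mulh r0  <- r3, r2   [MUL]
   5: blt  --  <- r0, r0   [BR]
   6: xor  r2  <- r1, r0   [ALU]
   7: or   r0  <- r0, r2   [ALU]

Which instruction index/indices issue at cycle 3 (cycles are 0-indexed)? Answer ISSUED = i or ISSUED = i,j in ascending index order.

  cy0 -> i0 (ld.MEM) WAW r1
  cy1 -> i1/i2 (xor.ALU/st.MEM) pair
  cy2 -> i3 (mul.MUL) no-port MUL/MUL
  cy3 -> i4 (mulh.MUL) RAW r0
  cy4 -> i5/i6 (blt.BR/xor.ALU) pair
  cy5 -> i7 (or.ALU) tail

ISSUED = 4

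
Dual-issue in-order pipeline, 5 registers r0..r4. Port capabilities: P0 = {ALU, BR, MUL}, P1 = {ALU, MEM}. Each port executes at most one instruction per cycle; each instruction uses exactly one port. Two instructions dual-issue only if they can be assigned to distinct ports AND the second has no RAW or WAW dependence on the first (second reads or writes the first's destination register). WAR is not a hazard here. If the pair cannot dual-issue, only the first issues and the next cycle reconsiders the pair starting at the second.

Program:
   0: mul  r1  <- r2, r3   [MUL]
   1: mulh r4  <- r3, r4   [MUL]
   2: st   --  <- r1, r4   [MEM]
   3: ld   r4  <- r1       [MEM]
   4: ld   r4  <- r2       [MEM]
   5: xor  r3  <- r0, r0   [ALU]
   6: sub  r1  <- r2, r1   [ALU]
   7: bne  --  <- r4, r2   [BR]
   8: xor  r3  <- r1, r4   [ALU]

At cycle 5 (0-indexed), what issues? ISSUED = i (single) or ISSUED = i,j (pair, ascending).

[0] i0  mul  -- no-port MUL/MUL
[1] i1  mulh  -- RAW r4
[2] i2  st  -- no-port MEM/MEM
[3] i3  ld  -- no-port MEM/MEM
[4] i4,i5  ld;xor  -- 2-wide
[5] i6,i7  sub;bne  -- 2-wide
[6] i8  xor  -- tail

ISSUED = 6,7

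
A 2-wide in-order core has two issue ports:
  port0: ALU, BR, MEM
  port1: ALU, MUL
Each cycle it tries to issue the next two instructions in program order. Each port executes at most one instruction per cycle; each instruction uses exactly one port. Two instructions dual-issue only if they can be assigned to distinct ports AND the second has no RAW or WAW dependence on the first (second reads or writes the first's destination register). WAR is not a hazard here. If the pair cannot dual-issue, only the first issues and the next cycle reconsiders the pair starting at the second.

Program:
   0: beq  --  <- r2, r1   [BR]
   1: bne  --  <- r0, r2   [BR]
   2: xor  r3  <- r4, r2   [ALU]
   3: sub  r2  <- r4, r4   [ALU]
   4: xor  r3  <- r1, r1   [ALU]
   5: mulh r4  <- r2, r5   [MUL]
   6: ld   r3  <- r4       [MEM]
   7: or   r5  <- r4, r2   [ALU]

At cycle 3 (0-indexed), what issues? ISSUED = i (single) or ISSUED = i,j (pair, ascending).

t=0 i0:beq.BR ; no-port BR/BR
t=1 i1&i2:bne.BR+xor.ALU ; pair
t=2 i3&i4:sub.ALU+xor.ALU ; pair
t=3 i5:mulh.MUL ; RAW r4
t=4 i6&i7:ld.MEM+or.ALU ; pair

ISSUED = 5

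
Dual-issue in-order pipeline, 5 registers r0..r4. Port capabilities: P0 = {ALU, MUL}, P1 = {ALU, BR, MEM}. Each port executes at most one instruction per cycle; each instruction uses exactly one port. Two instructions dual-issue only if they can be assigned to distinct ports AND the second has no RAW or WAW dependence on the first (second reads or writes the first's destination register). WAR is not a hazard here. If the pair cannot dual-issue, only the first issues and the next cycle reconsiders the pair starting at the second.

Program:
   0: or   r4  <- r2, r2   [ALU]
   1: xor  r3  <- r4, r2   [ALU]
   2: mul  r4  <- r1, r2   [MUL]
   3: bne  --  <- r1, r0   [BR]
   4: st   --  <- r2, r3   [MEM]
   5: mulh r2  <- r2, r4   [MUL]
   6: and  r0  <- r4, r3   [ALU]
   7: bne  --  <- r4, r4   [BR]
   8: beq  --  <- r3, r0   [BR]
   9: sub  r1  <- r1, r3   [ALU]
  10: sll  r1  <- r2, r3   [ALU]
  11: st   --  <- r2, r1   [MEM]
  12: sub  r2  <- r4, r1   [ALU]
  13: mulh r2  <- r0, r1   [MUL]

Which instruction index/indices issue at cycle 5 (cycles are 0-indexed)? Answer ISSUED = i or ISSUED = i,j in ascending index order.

ISSUED = 8,9

#0 head=0: or i0 RAW r4
#1 head=1: xor mul i1+i2 pair
#2 head=3: bne i3 no-port BR/MEM
#3 head=4: st mulh i4+i5 pair
#4 head=6: and bne i6+i7 pair
#5 head=8: beq sub i8+i9 pair
#6 head=10: sll i10 RAW r1
#7 head=11: st sub i11+i12 pair
#8 head=13: mulh i13 tail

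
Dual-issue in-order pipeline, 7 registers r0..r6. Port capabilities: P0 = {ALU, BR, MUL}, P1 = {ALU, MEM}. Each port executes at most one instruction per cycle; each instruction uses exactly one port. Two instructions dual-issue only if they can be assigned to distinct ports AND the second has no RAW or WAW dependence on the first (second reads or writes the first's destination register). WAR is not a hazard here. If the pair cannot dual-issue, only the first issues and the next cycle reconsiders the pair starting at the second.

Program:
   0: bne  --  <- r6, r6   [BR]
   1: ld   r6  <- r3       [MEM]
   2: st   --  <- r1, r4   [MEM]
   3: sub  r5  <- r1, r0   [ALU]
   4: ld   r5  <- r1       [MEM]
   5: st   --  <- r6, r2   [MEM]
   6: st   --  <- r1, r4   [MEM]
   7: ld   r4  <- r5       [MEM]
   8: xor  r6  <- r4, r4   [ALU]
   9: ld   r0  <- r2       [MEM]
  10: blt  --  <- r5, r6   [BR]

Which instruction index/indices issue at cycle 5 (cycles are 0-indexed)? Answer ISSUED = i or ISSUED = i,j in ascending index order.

ISSUED = 7

[0] i0+i1  bne.BR;ld.MEM  -- dual
[1] i2+i3  st.MEM;sub.ALU  -- dual
[2] i4  ld.MEM  -- no-port MEM/MEM
[3] i5  st.MEM  -- no-port MEM/MEM
[4] i6  st.MEM  -- no-port MEM/MEM
[5] i7  ld.MEM  -- RAW r4
[6] i8+i9  xor.ALU;ld.MEM  -- dual
[7] i10  blt.BR  -- tail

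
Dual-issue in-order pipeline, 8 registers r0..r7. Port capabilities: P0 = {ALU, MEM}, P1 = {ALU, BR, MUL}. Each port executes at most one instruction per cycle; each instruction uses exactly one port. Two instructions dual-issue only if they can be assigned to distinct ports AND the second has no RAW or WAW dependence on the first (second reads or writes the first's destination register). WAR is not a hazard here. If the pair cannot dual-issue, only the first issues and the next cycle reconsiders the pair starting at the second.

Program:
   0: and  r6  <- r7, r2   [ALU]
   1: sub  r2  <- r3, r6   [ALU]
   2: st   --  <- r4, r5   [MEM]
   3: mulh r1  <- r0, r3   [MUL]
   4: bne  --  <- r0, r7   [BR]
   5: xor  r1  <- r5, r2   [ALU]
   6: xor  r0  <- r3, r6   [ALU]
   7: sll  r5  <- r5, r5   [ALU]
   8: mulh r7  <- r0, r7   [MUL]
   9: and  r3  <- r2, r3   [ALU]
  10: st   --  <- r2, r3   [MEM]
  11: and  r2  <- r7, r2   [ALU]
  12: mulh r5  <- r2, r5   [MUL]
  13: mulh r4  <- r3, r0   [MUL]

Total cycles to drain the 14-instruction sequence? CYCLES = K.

CYCLES = 9

#0 head=0: and i0 RAW r6
#1 head=1: sub+st i1/i2 dual
#2 head=3: mulh i3 no-port MUL/BR
#3 head=4: bne+xor i4/i5 dual
#4 head=6: xor+sll i6/i7 dual
#5 head=8: mulh+and i8/i9 dual
#6 head=10: st+and i10/i11 dual
#7 head=12: mulh i12 no-port MUL/MUL
#8 head=13: mulh i13 tail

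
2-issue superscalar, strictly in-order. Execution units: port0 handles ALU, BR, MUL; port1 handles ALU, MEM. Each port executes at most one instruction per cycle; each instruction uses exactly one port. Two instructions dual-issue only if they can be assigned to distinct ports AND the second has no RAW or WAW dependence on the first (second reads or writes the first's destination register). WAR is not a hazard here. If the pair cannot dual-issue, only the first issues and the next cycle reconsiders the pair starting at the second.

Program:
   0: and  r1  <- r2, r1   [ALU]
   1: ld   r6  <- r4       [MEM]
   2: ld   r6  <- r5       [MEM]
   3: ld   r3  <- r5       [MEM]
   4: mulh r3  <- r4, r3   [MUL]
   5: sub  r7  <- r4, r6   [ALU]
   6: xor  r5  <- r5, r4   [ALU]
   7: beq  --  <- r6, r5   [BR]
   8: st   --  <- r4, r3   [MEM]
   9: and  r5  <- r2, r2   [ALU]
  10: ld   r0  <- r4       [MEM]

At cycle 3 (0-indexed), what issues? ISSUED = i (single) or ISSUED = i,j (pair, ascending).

ISSUED = 4,5

0. and.ALU;ld.MEM @i0/i1  | pair
1. ld.MEM @i2  | no-port MEM/MEM
2. ld.MEM @i3  | RAW+WAW r3
3. mulh.MUL;sub.ALU @i4/i5  | pair
4. xor.ALU @i6  | RAW r5
5. beq.BR;st.MEM @i7/i8  | pair
6. and.ALU;ld.MEM @i9/i10  | pair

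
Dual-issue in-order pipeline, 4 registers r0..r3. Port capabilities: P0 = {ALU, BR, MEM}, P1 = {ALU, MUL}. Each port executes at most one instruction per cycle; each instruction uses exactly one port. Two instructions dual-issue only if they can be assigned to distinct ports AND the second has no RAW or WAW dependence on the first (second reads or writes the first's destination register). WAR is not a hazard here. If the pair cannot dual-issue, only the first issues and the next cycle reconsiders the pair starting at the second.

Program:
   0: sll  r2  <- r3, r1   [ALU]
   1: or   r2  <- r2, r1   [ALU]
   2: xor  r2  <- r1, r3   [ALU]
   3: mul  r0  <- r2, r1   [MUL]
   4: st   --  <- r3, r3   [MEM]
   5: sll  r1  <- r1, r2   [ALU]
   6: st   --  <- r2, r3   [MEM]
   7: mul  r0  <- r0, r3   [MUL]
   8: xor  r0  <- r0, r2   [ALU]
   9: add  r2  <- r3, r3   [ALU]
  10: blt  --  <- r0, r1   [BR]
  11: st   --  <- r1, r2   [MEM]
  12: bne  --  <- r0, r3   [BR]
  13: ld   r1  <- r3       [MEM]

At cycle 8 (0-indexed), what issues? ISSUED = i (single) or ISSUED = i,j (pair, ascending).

[0] i0  sll.ALU  -- RAW+WAW r2
[1] i1  or.ALU  -- WAW r2
[2] i2  xor.ALU  -- RAW r2
[3] i3&i4  mul.MUL st.MEM  -- pair
[4] i5&i6  sll.ALU st.MEM  -- pair
[5] i7  mul.MUL  -- RAW+WAW r0
[6] i8&i9  xor.ALU add.ALU  -- pair
[7] i10  blt.BR  -- no-port BR/MEM
[8] i11  st.MEM  -- no-port MEM/BR
[9] i12  bne.BR  -- no-port BR/MEM
[10] i13  ld.MEM  -- tail

ISSUED = 11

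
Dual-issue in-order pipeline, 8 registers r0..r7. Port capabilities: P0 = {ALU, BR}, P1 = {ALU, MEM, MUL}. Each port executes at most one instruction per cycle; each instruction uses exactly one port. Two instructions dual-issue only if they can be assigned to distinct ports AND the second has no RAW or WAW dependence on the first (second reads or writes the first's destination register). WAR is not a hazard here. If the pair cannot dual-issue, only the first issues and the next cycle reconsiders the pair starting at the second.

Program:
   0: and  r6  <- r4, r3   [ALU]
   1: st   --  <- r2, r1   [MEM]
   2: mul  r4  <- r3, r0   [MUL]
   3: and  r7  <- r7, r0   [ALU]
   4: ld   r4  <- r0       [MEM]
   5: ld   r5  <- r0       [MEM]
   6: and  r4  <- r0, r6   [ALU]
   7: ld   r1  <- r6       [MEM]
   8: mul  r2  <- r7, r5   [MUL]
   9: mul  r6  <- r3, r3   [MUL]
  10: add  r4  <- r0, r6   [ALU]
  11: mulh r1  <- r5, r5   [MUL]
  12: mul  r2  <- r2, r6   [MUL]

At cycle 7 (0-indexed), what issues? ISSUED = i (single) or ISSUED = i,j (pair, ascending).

ISSUED = 10,11

0. and.ALU/st.MEM @i0+i1  | 2-wide
1. mul.MUL/and.ALU @i2+i3  | 2-wide
2. ld.MEM @i4  | no-port MEM/MEM
3. ld.MEM/and.ALU @i5+i6  | 2-wide
4. ld.MEM @i7  | no-port MEM/MUL
5. mul.MUL @i8  | no-port MUL/MUL
6. mul.MUL @i9  | RAW r6
7. add.ALU/mulh.MUL @i10+i11  | 2-wide
8. mul.MUL @i12  | tail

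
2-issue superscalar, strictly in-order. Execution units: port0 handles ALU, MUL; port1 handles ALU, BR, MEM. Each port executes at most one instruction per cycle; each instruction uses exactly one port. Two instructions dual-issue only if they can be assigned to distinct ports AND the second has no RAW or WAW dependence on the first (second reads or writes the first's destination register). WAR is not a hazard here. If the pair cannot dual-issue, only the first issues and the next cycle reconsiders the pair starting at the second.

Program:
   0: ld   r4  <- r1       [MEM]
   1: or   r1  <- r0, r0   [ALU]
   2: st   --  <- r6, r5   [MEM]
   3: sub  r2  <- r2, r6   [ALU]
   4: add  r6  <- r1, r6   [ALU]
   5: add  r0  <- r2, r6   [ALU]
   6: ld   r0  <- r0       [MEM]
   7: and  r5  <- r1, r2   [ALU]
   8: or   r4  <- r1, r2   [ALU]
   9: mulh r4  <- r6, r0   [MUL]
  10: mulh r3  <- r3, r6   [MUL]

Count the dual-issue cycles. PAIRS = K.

#0 head=0: ld+or i0/i1 2-wide
#1 head=2: st+sub i2/i3 2-wide
#2 head=4: add i4 RAW r6
#3 head=5: add i5 RAW+WAW r0
#4 head=6: ld+and i6/i7 2-wide
#5 head=8: or i8 WAW r4
#6 head=9: mulh i9 no-port MUL/MUL
#7 head=10: mulh i10 tail

PAIRS = 3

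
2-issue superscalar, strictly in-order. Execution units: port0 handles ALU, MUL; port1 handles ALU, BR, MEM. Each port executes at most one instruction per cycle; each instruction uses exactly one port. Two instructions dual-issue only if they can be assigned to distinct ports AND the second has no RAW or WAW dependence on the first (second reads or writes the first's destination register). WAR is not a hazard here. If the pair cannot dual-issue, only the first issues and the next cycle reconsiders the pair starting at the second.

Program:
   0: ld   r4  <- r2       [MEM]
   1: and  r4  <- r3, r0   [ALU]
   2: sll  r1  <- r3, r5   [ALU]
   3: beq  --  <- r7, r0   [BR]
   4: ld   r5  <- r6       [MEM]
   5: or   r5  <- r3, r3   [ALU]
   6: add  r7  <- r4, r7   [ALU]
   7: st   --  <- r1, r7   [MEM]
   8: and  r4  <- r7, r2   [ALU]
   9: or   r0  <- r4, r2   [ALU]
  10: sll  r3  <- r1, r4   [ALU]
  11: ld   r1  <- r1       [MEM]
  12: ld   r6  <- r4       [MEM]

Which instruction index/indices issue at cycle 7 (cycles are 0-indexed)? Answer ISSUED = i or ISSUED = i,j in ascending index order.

[0] i0  ld  -- WAW r4
[1] i1&i2  and;sll  -- pair
[2] i3  beq  -- no-port BR/MEM
[3] i4  ld  -- WAW r5
[4] i5&i6  or;add  -- pair
[5] i7&i8  st;and  -- pair
[6] i9&i10  or;sll  -- pair
[7] i11  ld  -- no-port MEM/MEM
[8] i12  ld  -- tail

ISSUED = 11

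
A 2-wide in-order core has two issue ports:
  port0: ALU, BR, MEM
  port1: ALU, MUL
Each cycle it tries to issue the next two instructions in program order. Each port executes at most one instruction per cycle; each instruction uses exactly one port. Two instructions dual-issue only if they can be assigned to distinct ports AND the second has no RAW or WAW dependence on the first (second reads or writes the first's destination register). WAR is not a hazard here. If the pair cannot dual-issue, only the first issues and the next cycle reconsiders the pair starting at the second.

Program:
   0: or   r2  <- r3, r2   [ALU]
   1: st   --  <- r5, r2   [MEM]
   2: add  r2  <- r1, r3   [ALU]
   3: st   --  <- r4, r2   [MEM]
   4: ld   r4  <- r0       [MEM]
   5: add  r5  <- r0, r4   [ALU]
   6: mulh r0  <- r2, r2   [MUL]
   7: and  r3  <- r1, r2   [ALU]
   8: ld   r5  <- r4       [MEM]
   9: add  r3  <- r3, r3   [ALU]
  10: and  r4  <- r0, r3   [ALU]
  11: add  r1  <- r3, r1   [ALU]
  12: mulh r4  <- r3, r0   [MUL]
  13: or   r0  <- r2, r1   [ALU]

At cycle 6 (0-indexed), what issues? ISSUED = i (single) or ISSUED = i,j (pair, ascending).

c0: i0 or  RAW r2
c1: i1+i2 st/add  2-wide
c2: i3 st  no-port MEM/MEM
c3: i4 ld  RAW r4
c4: i5+i6 add/mulh  2-wide
c5: i7+i8 and/ld  2-wide
c6: i9 add  RAW r3
c7: i10+i11 and/add  2-wide
c8: i12+i13 mulh/or  2-wide

ISSUED = 9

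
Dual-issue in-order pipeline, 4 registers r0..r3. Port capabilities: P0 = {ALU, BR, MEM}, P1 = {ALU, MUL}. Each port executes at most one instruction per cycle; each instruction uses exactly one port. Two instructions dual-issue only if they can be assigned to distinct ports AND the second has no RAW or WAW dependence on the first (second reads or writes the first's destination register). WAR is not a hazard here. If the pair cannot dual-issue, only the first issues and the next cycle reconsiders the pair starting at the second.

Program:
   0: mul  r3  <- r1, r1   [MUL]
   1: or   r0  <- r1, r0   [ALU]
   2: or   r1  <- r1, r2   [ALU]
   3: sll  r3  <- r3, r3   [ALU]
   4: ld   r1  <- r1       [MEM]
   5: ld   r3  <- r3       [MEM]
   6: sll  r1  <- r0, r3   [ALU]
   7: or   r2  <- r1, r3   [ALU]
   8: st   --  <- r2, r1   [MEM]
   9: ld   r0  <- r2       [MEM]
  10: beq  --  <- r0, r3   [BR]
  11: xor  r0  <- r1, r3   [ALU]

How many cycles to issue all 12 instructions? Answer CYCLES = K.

c0: i0,i1 mul;or  dual
c1: i2,i3 or;sll  dual
c2: i4 ld  no-port MEM/MEM
c3: i5 ld  RAW r3
c4: i6 sll  RAW r1
c5: i7 or  RAW r2
c6: i8 st  no-port MEM/MEM
c7: i9 ld  no-port MEM/BR
c8: i10,i11 beq;xor  dual

CYCLES = 9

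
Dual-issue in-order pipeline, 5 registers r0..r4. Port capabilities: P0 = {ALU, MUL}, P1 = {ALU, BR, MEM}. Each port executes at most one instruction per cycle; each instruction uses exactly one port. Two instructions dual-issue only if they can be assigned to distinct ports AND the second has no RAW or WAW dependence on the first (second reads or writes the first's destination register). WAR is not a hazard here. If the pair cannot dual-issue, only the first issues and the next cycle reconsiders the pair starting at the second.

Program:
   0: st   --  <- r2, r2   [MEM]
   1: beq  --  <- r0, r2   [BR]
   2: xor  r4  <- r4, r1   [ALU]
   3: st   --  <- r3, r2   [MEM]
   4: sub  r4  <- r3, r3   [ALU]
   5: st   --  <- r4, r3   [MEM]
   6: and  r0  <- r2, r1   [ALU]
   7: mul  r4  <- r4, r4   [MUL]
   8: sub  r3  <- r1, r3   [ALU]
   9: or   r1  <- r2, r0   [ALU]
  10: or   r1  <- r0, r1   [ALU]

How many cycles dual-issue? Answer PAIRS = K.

c0: i0 st.MEM  no-port MEM/BR
c1: i1/i2 beq.BR+xor.ALU  pair
c2: i3/i4 st.MEM+sub.ALU  pair
c3: i5/i6 st.MEM+and.ALU  pair
c4: i7/i8 mul.MUL+sub.ALU  pair
c5: i9 or.ALU  RAW+WAW r1
c6: i10 or.ALU  tail

PAIRS = 4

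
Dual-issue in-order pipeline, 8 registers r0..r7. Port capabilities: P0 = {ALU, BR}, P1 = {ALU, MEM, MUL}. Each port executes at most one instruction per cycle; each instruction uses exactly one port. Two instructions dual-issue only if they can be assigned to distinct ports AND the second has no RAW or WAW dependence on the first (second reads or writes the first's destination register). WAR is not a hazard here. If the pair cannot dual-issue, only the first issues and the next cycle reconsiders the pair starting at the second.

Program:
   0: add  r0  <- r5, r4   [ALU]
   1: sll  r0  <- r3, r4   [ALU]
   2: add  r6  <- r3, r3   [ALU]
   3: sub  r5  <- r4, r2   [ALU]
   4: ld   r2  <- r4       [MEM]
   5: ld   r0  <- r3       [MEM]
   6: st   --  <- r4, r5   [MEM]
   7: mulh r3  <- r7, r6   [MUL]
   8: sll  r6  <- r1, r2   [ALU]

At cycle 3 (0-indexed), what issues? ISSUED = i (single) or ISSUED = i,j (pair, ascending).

#0 head=0: add.ALU i0 WAW r0
#1 head=1: sll.ALU add.ALU i1/i2 2-wide
#2 head=3: sub.ALU ld.MEM i3/i4 2-wide
#3 head=5: ld.MEM i5 no-port MEM/MEM
#4 head=6: st.MEM i6 no-port MEM/MUL
#5 head=7: mulh.MUL sll.ALU i7/i8 2-wide

ISSUED = 5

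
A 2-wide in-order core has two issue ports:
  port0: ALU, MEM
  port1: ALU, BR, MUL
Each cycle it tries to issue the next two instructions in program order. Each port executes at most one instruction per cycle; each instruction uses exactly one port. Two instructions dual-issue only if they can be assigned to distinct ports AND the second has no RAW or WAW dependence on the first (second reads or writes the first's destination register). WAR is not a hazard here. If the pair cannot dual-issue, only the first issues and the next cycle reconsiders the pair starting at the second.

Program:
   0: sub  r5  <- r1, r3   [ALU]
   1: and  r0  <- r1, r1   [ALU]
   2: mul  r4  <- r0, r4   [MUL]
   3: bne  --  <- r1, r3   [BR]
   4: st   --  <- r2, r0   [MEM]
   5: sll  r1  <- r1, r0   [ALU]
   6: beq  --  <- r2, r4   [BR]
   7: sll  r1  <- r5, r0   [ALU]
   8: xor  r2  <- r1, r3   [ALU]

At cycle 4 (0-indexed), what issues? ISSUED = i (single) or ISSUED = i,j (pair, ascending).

ISSUED = 7

#0 head=0: sub.ALU;and.ALU i0/i1 2-wide
#1 head=2: mul.MUL i2 no-port MUL/BR
#2 head=3: bne.BR;st.MEM i3/i4 2-wide
#3 head=5: sll.ALU;beq.BR i5/i6 2-wide
#4 head=7: sll.ALU i7 RAW r1
#5 head=8: xor.ALU i8 tail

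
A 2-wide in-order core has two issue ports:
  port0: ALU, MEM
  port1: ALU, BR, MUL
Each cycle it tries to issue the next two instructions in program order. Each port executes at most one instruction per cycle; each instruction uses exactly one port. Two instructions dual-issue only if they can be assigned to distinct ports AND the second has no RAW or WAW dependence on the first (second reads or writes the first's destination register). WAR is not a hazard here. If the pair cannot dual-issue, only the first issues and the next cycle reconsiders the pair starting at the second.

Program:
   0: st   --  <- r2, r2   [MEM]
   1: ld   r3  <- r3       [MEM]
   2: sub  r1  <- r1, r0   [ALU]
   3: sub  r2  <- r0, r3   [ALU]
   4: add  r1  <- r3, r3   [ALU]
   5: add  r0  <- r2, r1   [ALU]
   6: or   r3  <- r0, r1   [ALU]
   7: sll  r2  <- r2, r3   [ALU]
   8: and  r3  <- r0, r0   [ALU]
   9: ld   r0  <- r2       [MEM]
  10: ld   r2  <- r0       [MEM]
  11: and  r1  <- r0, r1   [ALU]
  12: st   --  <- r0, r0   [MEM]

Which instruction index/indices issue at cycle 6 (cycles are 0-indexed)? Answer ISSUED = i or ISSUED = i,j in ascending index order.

#0 head=0: st.MEM i0 no-port MEM/MEM
#1 head=1: ld.MEM+sub.ALU i1,i2 dual
#2 head=3: sub.ALU+add.ALU i3,i4 dual
#3 head=5: add.ALU i5 RAW r0
#4 head=6: or.ALU i6 RAW r3
#5 head=7: sll.ALU+and.ALU i7,i8 dual
#6 head=9: ld.MEM i9 no-port MEM/MEM
#7 head=10: ld.MEM+and.ALU i10,i11 dual
#8 head=12: st.MEM i12 tail

ISSUED = 9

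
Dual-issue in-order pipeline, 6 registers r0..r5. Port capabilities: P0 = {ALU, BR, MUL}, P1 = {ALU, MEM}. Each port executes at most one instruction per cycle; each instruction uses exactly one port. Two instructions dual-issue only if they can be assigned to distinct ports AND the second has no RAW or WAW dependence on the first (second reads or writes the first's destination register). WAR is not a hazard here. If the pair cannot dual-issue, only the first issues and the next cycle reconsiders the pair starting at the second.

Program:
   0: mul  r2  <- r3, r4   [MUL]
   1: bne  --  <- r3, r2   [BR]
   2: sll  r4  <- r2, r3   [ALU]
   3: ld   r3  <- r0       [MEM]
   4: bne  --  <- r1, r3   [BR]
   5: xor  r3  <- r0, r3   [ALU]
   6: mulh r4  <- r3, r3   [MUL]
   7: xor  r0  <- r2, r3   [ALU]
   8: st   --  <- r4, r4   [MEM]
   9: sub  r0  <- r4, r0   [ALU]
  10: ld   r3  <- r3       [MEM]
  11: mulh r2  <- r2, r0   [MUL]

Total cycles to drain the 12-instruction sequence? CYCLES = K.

CYCLES = 7

c0: i0 mul  no-port MUL/BR
c1: i1+i2 bne;sll  dual
c2: i3 ld  RAW r3
c3: i4+i5 bne;xor  dual
c4: i6+i7 mulh;xor  dual
c5: i8+i9 st;sub  dual
c6: i10+i11 ld;mulh  dual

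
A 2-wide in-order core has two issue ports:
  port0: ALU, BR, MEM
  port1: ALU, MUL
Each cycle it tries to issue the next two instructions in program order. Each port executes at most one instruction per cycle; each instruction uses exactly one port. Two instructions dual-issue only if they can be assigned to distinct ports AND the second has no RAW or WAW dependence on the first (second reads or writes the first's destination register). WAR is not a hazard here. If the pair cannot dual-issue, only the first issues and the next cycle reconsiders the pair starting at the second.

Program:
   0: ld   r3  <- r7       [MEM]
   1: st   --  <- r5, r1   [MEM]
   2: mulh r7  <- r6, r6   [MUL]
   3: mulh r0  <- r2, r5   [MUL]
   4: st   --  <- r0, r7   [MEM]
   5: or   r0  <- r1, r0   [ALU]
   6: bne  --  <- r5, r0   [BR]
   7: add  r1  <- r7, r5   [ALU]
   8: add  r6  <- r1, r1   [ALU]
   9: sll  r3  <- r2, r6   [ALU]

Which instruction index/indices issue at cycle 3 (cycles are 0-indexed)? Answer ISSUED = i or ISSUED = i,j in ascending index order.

#0 head=0: ld.MEM i0 no-port MEM/MEM
#1 head=1: st.MEM mulh.MUL i1&i2 pair
#2 head=3: mulh.MUL i3 RAW r0
#3 head=4: st.MEM or.ALU i4&i5 pair
#4 head=6: bne.BR add.ALU i6&i7 pair
#5 head=8: add.ALU i8 RAW r6
#6 head=9: sll.ALU i9 tail

ISSUED = 4,5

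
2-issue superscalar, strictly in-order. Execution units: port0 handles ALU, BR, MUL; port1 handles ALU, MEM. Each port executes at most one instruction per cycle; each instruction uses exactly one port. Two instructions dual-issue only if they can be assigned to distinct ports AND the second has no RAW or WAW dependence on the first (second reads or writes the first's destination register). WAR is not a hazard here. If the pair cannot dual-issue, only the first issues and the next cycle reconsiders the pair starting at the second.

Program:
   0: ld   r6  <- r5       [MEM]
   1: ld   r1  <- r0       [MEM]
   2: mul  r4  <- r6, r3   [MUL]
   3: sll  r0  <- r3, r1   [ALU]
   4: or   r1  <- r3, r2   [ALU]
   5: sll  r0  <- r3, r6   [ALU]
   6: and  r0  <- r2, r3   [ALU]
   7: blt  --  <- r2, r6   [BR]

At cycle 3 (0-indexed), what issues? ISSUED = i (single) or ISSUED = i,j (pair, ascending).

#0 head=0: ld.MEM i0 no-port MEM/MEM
#1 head=1: ld.MEM mul.MUL i1&i2 dual
#2 head=3: sll.ALU or.ALU i3&i4 dual
#3 head=5: sll.ALU i5 WAW r0
#4 head=6: and.ALU blt.BR i6&i7 dual

ISSUED = 5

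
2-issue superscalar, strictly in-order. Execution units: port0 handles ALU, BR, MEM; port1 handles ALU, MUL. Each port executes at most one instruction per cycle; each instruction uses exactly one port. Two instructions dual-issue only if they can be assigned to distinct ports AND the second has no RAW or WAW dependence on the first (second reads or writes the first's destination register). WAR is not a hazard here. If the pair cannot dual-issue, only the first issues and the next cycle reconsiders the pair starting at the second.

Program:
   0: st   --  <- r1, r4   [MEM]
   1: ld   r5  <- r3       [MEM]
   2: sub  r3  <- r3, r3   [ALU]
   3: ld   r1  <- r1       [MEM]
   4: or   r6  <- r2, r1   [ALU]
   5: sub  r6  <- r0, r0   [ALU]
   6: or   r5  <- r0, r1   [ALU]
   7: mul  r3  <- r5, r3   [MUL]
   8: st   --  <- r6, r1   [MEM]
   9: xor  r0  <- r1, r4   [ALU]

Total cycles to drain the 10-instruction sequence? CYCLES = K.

CYCLES = 7

#0 head=0: st.MEM i0 no-port MEM/MEM
#1 head=1: ld.MEM sub.ALU i1&i2 pair
#2 head=3: ld.MEM i3 RAW r1
#3 head=4: or.ALU i4 WAW r6
#4 head=5: sub.ALU or.ALU i5&i6 pair
#5 head=7: mul.MUL st.MEM i7&i8 pair
#6 head=9: xor.ALU i9 tail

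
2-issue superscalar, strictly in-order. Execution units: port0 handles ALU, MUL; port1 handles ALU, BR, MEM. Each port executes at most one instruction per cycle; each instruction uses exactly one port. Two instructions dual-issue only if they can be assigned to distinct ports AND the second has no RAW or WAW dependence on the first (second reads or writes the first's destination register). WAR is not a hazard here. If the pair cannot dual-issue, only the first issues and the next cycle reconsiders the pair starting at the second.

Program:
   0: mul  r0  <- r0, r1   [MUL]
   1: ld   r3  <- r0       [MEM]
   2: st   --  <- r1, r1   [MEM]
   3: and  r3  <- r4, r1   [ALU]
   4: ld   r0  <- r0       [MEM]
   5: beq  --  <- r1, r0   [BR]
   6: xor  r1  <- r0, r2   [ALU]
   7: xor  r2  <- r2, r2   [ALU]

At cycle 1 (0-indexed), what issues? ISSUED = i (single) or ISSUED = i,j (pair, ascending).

ISSUED = 1

#0 head=0: mul i0 RAW r0
#1 head=1: ld i1 no-port MEM/MEM
#2 head=2: st;and i2+i3 dual
#3 head=4: ld i4 no-port MEM/BR
#4 head=5: beq;xor i5+i6 dual
#5 head=7: xor i7 tail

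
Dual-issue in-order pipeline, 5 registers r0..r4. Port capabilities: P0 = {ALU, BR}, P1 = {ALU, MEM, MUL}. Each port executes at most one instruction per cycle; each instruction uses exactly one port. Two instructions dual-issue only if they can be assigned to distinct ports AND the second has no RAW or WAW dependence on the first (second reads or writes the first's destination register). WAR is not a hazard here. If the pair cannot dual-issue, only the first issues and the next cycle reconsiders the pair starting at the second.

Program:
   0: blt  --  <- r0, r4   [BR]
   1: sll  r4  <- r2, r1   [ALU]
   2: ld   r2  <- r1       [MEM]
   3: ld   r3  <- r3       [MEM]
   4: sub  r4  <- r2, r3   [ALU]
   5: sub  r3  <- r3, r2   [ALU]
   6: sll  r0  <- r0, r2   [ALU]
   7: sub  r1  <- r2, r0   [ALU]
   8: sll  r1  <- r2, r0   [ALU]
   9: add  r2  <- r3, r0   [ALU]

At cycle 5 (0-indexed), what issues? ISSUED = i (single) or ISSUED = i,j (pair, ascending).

ISSUED = 7

[0] i0&i1  blt sll  -- dual
[1] i2  ld  -- no-port MEM/MEM
[2] i3  ld  -- RAW r3
[3] i4&i5  sub sub  -- dual
[4] i6  sll  -- RAW r0
[5] i7  sub  -- WAW r1
[6] i8&i9  sll add  -- dual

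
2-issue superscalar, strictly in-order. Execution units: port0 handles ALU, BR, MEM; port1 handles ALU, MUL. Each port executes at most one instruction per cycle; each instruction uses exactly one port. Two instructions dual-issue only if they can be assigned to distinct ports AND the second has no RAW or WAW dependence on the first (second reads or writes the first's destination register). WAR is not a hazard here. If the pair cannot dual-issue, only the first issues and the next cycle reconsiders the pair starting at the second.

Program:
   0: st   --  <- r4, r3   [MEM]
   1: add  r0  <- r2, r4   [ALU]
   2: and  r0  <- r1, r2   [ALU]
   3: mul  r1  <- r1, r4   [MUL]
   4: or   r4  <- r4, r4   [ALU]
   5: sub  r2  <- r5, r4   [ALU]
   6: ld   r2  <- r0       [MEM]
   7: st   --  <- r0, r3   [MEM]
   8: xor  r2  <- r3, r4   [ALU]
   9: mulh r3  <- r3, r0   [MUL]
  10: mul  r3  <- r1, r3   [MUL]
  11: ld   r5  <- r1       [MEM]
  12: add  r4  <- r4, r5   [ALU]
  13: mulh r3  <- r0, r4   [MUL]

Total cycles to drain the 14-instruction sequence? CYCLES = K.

0. st/add @i0+i1  | dual
1. and/mul @i2+i3  | dual
2. or @i4  | RAW r4
3. sub @i5  | WAW r2
4. ld @i6  | no-port MEM/MEM
5. st/xor @i7+i8  | dual
6. mulh @i9  | no-port MUL/MUL
7. mul/ld @i10+i11  | dual
8. add @i12  | RAW r4
9. mulh @i13  | tail

CYCLES = 10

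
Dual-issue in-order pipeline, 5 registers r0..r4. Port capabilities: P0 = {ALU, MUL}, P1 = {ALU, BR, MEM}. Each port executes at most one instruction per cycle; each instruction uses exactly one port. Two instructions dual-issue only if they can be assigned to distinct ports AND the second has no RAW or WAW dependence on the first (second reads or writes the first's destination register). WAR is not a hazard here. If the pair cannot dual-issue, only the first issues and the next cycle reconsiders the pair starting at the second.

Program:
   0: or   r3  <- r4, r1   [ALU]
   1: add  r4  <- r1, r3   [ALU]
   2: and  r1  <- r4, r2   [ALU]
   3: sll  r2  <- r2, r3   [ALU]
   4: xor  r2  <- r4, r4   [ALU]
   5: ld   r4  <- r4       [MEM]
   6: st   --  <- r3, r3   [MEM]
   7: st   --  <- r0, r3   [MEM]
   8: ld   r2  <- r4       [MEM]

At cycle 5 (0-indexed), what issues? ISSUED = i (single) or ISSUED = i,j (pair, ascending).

#0 head=0: or i0 RAW r3
#1 head=1: add i1 RAW r4
#2 head=2: and/sll i2,i3 pair
#3 head=4: xor/ld i4,i5 pair
#4 head=6: st i6 no-port MEM/MEM
#5 head=7: st i7 no-port MEM/MEM
#6 head=8: ld i8 tail

ISSUED = 7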